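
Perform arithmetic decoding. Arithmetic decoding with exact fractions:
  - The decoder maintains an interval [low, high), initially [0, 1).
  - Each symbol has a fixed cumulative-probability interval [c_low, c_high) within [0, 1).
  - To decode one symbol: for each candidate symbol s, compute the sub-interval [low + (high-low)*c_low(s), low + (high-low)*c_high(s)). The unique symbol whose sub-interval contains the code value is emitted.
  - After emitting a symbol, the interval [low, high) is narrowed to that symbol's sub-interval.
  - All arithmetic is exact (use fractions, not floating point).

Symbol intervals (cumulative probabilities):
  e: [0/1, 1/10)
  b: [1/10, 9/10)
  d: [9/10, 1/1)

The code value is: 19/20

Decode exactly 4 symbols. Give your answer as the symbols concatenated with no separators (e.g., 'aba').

Step 1: interval [0/1, 1/1), width = 1/1 - 0/1 = 1/1
  'e': [0/1 + 1/1*0/1, 0/1 + 1/1*1/10) = [0/1, 1/10)
  'b': [0/1 + 1/1*1/10, 0/1 + 1/1*9/10) = [1/10, 9/10)
  'd': [0/1 + 1/1*9/10, 0/1 + 1/1*1/1) = [9/10, 1/1) <- contains code 19/20
  emit 'd', narrow to [9/10, 1/1)
Step 2: interval [9/10, 1/1), width = 1/1 - 9/10 = 1/10
  'e': [9/10 + 1/10*0/1, 9/10 + 1/10*1/10) = [9/10, 91/100)
  'b': [9/10 + 1/10*1/10, 9/10 + 1/10*9/10) = [91/100, 99/100) <- contains code 19/20
  'd': [9/10 + 1/10*9/10, 9/10 + 1/10*1/1) = [99/100, 1/1)
  emit 'b', narrow to [91/100, 99/100)
Step 3: interval [91/100, 99/100), width = 99/100 - 91/100 = 2/25
  'e': [91/100 + 2/25*0/1, 91/100 + 2/25*1/10) = [91/100, 459/500)
  'b': [91/100 + 2/25*1/10, 91/100 + 2/25*9/10) = [459/500, 491/500) <- contains code 19/20
  'd': [91/100 + 2/25*9/10, 91/100 + 2/25*1/1) = [491/500, 99/100)
  emit 'b', narrow to [459/500, 491/500)
Step 4: interval [459/500, 491/500), width = 491/500 - 459/500 = 8/125
  'e': [459/500 + 8/125*0/1, 459/500 + 8/125*1/10) = [459/500, 2311/2500)
  'b': [459/500 + 8/125*1/10, 459/500 + 8/125*9/10) = [2311/2500, 2439/2500) <- contains code 19/20
  'd': [459/500 + 8/125*9/10, 459/500 + 8/125*1/1) = [2439/2500, 491/500)
  emit 'b', narrow to [2311/2500, 2439/2500)

Answer: dbbb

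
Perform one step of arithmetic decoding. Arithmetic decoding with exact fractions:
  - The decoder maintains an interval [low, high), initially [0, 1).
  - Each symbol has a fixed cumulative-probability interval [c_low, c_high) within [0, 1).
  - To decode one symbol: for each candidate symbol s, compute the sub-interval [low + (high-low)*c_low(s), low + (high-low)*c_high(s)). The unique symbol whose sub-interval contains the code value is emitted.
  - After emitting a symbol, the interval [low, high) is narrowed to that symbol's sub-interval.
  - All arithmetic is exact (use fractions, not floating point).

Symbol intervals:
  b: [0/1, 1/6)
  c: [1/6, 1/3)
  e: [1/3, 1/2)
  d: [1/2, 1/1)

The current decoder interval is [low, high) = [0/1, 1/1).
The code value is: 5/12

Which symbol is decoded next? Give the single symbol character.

Interval width = high − low = 1/1 − 0/1 = 1/1
Scaled code = (code − low) / width = (5/12 − 0/1) / 1/1 = 5/12
  b: [0/1, 1/6) 
  c: [1/6, 1/3) 
  e: [1/3, 1/2) ← scaled code falls here ✓
  d: [1/2, 1/1) 

Answer: e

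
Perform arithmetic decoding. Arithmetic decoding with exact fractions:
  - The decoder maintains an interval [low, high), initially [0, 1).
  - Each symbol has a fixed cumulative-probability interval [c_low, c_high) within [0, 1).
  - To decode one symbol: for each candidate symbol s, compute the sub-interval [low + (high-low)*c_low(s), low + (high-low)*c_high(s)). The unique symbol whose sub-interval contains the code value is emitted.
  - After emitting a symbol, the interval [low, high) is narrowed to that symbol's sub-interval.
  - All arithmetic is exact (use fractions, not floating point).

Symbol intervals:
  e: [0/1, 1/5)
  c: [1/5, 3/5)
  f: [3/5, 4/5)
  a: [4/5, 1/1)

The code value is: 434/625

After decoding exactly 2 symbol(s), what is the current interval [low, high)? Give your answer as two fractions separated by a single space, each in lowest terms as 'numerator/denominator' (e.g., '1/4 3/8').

Step 1: interval [0/1, 1/1), width = 1/1 - 0/1 = 1/1
  'e': [0/1 + 1/1*0/1, 0/1 + 1/1*1/5) = [0/1, 1/5)
  'c': [0/1 + 1/1*1/5, 0/1 + 1/1*3/5) = [1/5, 3/5)
  'f': [0/1 + 1/1*3/5, 0/1 + 1/1*4/5) = [3/5, 4/5) <- contains code 434/625
  'a': [0/1 + 1/1*4/5, 0/1 + 1/1*1/1) = [4/5, 1/1)
  emit 'f', narrow to [3/5, 4/5)
Step 2: interval [3/5, 4/5), width = 4/5 - 3/5 = 1/5
  'e': [3/5 + 1/5*0/1, 3/5 + 1/5*1/5) = [3/5, 16/25)
  'c': [3/5 + 1/5*1/5, 3/5 + 1/5*3/5) = [16/25, 18/25) <- contains code 434/625
  'f': [3/5 + 1/5*3/5, 3/5 + 1/5*4/5) = [18/25, 19/25)
  'a': [3/5 + 1/5*4/5, 3/5 + 1/5*1/1) = [19/25, 4/5)
  emit 'c', narrow to [16/25, 18/25)

Answer: 16/25 18/25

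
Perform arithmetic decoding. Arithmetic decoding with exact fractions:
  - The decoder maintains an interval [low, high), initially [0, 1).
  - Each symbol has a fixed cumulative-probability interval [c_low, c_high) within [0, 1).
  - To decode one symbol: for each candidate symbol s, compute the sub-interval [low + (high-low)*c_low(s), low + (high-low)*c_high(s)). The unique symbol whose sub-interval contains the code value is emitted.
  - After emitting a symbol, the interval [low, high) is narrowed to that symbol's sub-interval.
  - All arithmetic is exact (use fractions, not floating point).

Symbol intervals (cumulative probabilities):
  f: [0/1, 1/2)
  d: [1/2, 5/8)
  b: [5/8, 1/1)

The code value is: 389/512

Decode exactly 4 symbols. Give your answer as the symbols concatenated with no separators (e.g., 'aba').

Step 1: interval [0/1, 1/1), width = 1/1 - 0/1 = 1/1
  'f': [0/1 + 1/1*0/1, 0/1 + 1/1*1/2) = [0/1, 1/2)
  'd': [0/1 + 1/1*1/2, 0/1 + 1/1*5/8) = [1/2, 5/8)
  'b': [0/1 + 1/1*5/8, 0/1 + 1/1*1/1) = [5/8, 1/1) <- contains code 389/512
  emit 'b', narrow to [5/8, 1/1)
Step 2: interval [5/8, 1/1), width = 1/1 - 5/8 = 3/8
  'f': [5/8 + 3/8*0/1, 5/8 + 3/8*1/2) = [5/8, 13/16) <- contains code 389/512
  'd': [5/8 + 3/8*1/2, 5/8 + 3/8*5/8) = [13/16, 55/64)
  'b': [5/8 + 3/8*5/8, 5/8 + 3/8*1/1) = [55/64, 1/1)
  emit 'f', narrow to [5/8, 13/16)
Step 3: interval [5/8, 13/16), width = 13/16 - 5/8 = 3/16
  'f': [5/8 + 3/16*0/1, 5/8 + 3/16*1/2) = [5/8, 23/32)
  'd': [5/8 + 3/16*1/2, 5/8 + 3/16*5/8) = [23/32, 95/128)
  'b': [5/8 + 3/16*5/8, 5/8 + 3/16*1/1) = [95/128, 13/16) <- contains code 389/512
  emit 'b', narrow to [95/128, 13/16)
Step 4: interval [95/128, 13/16), width = 13/16 - 95/128 = 9/128
  'f': [95/128 + 9/128*0/1, 95/128 + 9/128*1/2) = [95/128, 199/256) <- contains code 389/512
  'd': [95/128 + 9/128*1/2, 95/128 + 9/128*5/8) = [199/256, 805/1024)
  'b': [95/128 + 9/128*5/8, 95/128 + 9/128*1/1) = [805/1024, 13/16)
  emit 'f', narrow to [95/128, 199/256)

Answer: bfbf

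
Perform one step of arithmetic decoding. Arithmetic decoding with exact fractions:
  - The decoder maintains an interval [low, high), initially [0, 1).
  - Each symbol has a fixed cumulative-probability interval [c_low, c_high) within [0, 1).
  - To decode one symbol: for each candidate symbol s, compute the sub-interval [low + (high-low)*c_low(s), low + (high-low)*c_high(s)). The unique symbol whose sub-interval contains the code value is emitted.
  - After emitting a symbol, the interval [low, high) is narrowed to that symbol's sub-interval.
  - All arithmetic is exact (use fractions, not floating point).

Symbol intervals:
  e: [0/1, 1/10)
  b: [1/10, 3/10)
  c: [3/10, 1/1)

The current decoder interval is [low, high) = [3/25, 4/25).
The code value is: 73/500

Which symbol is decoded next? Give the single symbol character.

Answer: c

Derivation:
Interval width = high − low = 4/25 − 3/25 = 1/25
Scaled code = (code − low) / width = (73/500 − 3/25) / 1/25 = 13/20
  e: [0/1, 1/10) 
  b: [1/10, 3/10) 
  c: [3/10, 1/1) ← scaled code falls here ✓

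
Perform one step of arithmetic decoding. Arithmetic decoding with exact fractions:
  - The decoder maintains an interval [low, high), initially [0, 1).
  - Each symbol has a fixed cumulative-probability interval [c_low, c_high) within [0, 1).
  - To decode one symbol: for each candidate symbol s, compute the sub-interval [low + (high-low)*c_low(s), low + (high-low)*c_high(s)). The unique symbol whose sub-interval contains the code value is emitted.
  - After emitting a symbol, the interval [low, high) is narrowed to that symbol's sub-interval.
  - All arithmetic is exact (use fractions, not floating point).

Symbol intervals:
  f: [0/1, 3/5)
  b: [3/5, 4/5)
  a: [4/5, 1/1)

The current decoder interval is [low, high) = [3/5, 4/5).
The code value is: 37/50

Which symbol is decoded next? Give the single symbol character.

Answer: b

Derivation:
Interval width = high − low = 4/5 − 3/5 = 1/5
Scaled code = (code − low) / width = (37/50 − 3/5) / 1/5 = 7/10
  f: [0/1, 3/5) 
  b: [3/5, 4/5) ← scaled code falls here ✓
  a: [4/5, 1/1) 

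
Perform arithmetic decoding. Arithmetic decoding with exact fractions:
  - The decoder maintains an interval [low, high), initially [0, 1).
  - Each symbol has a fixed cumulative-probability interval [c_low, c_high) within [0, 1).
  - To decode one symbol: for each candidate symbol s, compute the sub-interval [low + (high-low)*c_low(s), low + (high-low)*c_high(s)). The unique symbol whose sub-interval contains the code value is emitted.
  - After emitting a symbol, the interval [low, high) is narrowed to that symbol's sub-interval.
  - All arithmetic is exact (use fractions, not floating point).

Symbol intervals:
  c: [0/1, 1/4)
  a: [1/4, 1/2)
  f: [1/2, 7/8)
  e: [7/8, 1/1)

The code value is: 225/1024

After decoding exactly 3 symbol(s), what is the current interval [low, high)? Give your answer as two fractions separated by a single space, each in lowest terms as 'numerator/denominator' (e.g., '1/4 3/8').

Step 1: interval [0/1, 1/1), width = 1/1 - 0/1 = 1/1
  'c': [0/1 + 1/1*0/1, 0/1 + 1/1*1/4) = [0/1, 1/4) <- contains code 225/1024
  'a': [0/1 + 1/1*1/4, 0/1 + 1/1*1/2) = [1/4, 1/2)
  'f': [0/1 + 1/1*1/2, 0/1 + 1/1*7/8) = [1/2, 7/8)
  'e': [0/1 + 1/1*7/8, 0/1 + 1/1*1/1) = [7/8, 1/1)
  emit 'c', narrow to [0/1, 1/4)
Step 2: interval [0/1, 1/4), width = 1/4 - 0/1 = 1/4
  'c': [0/1 + 1/4*0/1, 0/1 + 1/4*1/4) = [0/1, 1/16)
  'a': [0/1 + 1/4*1/4, 0/1 + 1/4*1/2) = [1/16, 1/8)
  'f': [0/1 + 1/4*1/2, 0/1 + 1/4*7/8) = [1/8, 7/32)
  'e': [0/1 + 1/4*7/8, 0/1 + 1/4*1/1) = [7/32, 1/4) <- contains code 225/1024
  emit 'e', narrow to [7/32, 1/4)
Step 3: interval [7/32, 1/4), width = 1/4 - 7/32 = 1/32
  'c': [7/32 + 1/32*0/1, 7/32 + 1/32*1/4) = [7/32, 29/128) <- contains code 225/1024
  'a': [7/32 + 1/32*1/4, 7/32 + 1/32*1/2) = [29/128, 15/64)
  'f': [7/32 + 1/32*1/2, 7/32 + 1/32*7/8) = [15/64, 63/256)
  'e': [7/32 + 1/32*7/8, 7/32 + 1/32*1/1) = [63/256, 1/4)
  emit 'c', narrow to [7/32, 29/128)

Answer: 7/32 29/128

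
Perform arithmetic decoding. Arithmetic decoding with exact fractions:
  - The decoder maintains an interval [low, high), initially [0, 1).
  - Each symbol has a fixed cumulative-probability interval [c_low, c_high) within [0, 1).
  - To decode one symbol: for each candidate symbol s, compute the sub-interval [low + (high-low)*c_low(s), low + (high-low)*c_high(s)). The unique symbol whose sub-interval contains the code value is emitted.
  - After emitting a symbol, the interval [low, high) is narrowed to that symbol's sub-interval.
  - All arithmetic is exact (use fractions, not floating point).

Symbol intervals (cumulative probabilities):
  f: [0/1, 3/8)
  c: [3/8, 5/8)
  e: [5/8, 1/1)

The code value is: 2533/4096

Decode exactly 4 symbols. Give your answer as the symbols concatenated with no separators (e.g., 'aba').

Answer: ceee

Derivation:
Step 1: interval [0/1, 1/1), width = 1/1 - 0/1 = 1/1
  'f': [0/1 + 1/1*0/1, 0/1 + 1/1*3/8) = [0/1, 3/8)
  'c': [0/1 + 1/1*3/8, 0/1 + 1/1*5/8) = [3/8, 5/8) <- contains code 2533/4096
  'e': [0/1 + 1/1*5/8, 0/1 + 1/1*1/1) = [5/8, 1/1)
  emit 'c', narrow to [3/8, 5/8)
Step 2: interval [3/8, 5/8), width = 5/8 - 3/8 = 1/4
  'f': [3/8 + 1/4*0/1, 3/8 + 1/4*3/8) = [3/8, 15/32)
  'c': [3/8 + 1/4*3/8, 3/8 + 1/4*5/8) = [15/32, 17/32)
  'e': [3/8 + 1/4*5/8, 3/8 + 1/4*1/1) = [17/32, 5/8) <- contains code 2533/4096
  emit 'e', narrow to [17/32, 5/8)
Step 3: interval [17/32, 5/8), width = 5/8 - 17/32 = 3/32
  'f': [17/32 + 3/32*0/1, 17/32 + 3/32*3/8) = [17/32, 145/256)
  'c': [17/32 + 3/32*3/8, 17/32 + 3/32*5/8) = [145/256, 151/256)
  'e': [17/32 + 3/32*5/8, 17/32 + 3/32*1/1) = [151/256, 5/8) <- contains code 2533/4096
  emit 'e', narrow to [151/256, 5/8)
Step 4: interval [151/256, 5/8), width = 5/8 - 151/256 = 9/256
  'f': [151/256 + 9/256*0/1, 151/256 + 9/256*3/8) = [151/256, 1235/2048)
  'c': [151/256 + 9/256*3/8, 151/256 + 9/256*5/8) = [1235/2048, 1253/2048)
  'e': [151/256 + 9/256*5/8, 151/256 + 9/256*1/1) = [1253/2048, 5/8) <- contains code 2533/4096
  emit 'e', narrow to [1253/2048, 5/8)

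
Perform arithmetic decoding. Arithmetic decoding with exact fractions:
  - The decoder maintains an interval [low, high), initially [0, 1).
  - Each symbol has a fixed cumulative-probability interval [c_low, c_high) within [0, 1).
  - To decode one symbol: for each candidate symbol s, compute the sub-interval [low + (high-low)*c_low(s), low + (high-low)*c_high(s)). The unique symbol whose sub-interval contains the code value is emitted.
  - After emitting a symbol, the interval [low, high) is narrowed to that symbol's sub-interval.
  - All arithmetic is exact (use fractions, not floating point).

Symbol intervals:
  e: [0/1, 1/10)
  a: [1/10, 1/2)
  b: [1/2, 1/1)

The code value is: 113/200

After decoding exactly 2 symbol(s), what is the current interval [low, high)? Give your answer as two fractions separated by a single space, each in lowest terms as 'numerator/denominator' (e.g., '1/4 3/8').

Answer: 11/20 3/4

Derivation:
Step 1: interval [0/1, 1/1), width = 1/1 - 0/1 = 1/1
  'e': [0/1 + 1/1*0/1, 0/1 + 1/1*1/10) = [0/1, 1/10)
  'a': [0/1 + 1/1*1/10, 0/1 + 1/1*1/2) = [1/10, 1/2)
  'b': [0/1 + 1/1*1/2, 0/1 + 1/1*1/1) = [1/2, 1/1) <- contains code 113/200
  emit 'b', narrow to [1/2, 1/1)
Step 2: interval [1/2, 1/1), width = 1/1 - 1/2 = 1/2
  'e': [1/2 + 1/2*0/1, 1/2 + 1/2*1/10) = [1/2, 11/20)
  'a': [1/2 + 1/2*1/10, 1/2 + 1/2*1/2) = [11/20, 3/4) <- contains code 113/200
  'b': [1/2 + 1/2*1/2, 1/2 + 1/2*1/1) = [3/4, 1/1)
  emit 'a', narrow to [11/20, 3/4)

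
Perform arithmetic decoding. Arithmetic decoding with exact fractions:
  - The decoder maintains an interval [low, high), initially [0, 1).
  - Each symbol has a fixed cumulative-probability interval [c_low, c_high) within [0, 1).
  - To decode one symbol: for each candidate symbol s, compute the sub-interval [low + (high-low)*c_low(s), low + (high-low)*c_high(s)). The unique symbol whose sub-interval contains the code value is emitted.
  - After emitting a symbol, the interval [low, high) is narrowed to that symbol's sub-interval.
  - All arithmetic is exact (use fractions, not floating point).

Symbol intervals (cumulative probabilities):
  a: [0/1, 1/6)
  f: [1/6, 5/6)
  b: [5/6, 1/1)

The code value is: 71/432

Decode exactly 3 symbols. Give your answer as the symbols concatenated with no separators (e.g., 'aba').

Step 1: interval [0/1, 1/1), width = 1/1 - 0/1 = 1/1
  'a': [0/1 + 1/1*0/1, 0/1 + 1/1*1/6) = [0/1, 1/6) <- contains code 71/432
  'f': [0/1 + 1/1*1/6, 0/1 + 1/1*5/6) = [1/6, 5/6)
  'b': [0/1 + 1/1*5/6, 0/1 + 1/1*1/1) = [5/6, 1/1)
  emit 'a', narrow to [0/1, 1/6)
Step 2: interval [0/1, 1/6), width = 1/6 - 0/1 = 1/6
  'a': [0/1 + 1/6*0/1, 0/1 + 1/6*1/6) = [0/1, 1/36)
  'f': [0/1 + 1/6*1/6, 0/1 + 1/6*5/6) = [1/36, 5/36)
  'b': [0/1 + 1/6*5/6, 0/1 + 1/6*1/1) = [5/36, 1/6) <- contains code 71/432
  emit 'b', narrow to [5/36, 1/6)
Step 3: interval [5/36, 1/6), width = 1/6 - 5/36 = 1/36
  'a': [5/36 + 1/36*0/1, 5/36 + 1/36*1/6) = [5/36, 31/216)
  'f': [5/36 + 1/36*1/6, 5/36 + 1/36*5/6) = [31/216, 35/216)
  'b': [5/36 + 1/36*5/6, 5/36 + 1/36*1/1) = [35/216, 1/6) <- contains code 71/432
  emit 'b', narrow to [35/216, 1/6)

Answer: abb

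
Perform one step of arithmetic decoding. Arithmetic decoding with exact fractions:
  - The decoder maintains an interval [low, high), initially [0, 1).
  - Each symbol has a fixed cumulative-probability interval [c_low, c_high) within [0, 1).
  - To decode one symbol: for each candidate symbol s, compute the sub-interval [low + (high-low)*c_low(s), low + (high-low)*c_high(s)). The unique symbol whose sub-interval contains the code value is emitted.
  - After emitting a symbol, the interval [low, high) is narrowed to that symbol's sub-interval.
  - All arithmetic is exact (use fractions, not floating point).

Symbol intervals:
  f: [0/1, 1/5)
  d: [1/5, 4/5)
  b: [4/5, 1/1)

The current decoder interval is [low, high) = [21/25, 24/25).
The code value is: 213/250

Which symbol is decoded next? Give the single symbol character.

Answer: f

Derivation:
Interval width = high − low = 24/25 − 21/25 = 3/25
Scaled code = (code − low) / width = (213/250 − 21/25) / 3/25 = 1/10
  f: [0/1, 1/5) ← scaled code falls here ✓
  d: [1/5, 4/5) 
  b: [4/5, 1/1) 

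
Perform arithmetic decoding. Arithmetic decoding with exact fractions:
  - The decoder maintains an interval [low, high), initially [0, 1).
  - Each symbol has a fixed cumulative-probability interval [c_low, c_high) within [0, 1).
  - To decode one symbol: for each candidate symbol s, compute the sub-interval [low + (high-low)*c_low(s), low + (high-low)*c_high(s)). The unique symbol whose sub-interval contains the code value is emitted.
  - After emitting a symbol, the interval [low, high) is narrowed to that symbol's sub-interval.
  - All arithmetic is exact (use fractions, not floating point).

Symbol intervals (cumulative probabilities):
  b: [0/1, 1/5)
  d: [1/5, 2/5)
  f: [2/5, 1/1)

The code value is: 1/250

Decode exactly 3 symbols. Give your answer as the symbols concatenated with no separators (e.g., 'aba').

Step 1: interval [0/1, 1/1), width = 1/1 - 0/1 = 1/1
  'b': [0/1 + 1/1*0/1, 0/1 + 1/1*1/5) = [0/1, 1/5) <- contains code 1/250
  'd': [0/1 + 1/1*1/5, 0/1 + 1/1*2/5) = [1/5, 2/5)
  'f': [0/1 + 1/1*2/5, 0/1 + 1/1*1/1) = [2/5, 1/1)
  emit 'b', narrow to [0/1, 1/5)
Step 2: interval [0/1, 1/5), width = 1/5 - 0/1 = 1/5
  'b': [0/1 + 1/5*0/1, 0/1 + 1/5*1/5) = [0/1, 1/25) <- contains code 1/250
  'd': [0/1 + 1/5*1/5, 0/1 + 1/5*2/5) = [1/25, 2/25)
  'f': [0/1 + 1/5*2/5, 0/1 + 1/5*1/1) = [2/25, 1/5)
  emit 'b', narrow to [0/1, 1/25)
Step 3: interval [0/1, 1/25), width = 1/25 - 0/1 = 1/25
  'b': [0/1 + 1/25*0/1, 0/1 + 1/25*1/5) = [0/1, 1/125) <- contains code 1/250
  'd': [0/1 + 1/25*1/5, 0/1 + 1/25*2/5) = [1/125, 2/125)
  'f': [0/1 + 1/25*2/5, 0/1 + 1/25*1/1) = [2/125, 1/25)
  emit 'b', narrow to [0/1, 1/125)

Answer: bbb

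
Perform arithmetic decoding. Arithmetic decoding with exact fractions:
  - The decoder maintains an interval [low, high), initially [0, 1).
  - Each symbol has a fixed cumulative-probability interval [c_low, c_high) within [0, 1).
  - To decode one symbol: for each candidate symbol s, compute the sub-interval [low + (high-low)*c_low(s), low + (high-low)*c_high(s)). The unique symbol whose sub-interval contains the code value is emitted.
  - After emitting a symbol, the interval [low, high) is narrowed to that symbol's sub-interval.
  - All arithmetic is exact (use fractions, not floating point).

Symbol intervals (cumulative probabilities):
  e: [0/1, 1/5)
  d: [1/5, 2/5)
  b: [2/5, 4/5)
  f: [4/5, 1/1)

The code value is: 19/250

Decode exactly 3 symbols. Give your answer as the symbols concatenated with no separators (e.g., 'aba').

Step 1: interval [0/1, 1/1), width = 1/1 - 0/1 = 1/1
  'e': [0/1 + 1/1*0/1, 0/1 + 1/1*1/5) = [0/1, 1/5) <- contains code 19/250
  'd': [0/1 + 1/1*1/5, 0/1 + 1/1*2/5) = [1/5, 2/5)
  'b': [0/1 + 1/1*2/5, 0/1 + 1/1*4/5) = [2/5, 4/5)
  'f': [0/1 + 1/1*4/5, 0/1 + 1/1*1/1) = [4/5, 1/1)
  emit 'e', narrow to [0/1, 1/5)
Step 2: interval [0/1, 1/5), width = 1/5 - 0/1 = 1/5
  'e': [0/1 + 1/5*0/1, 0/1 + 1/5*1/5) = [0/1, 1/25)
  'd': [0/1 + 1/5*1/5, 0/1 + 1/5*2/5) = [1/25, 2/25) <- contains code 19/250
  'b': [0/1 + 1/5*2/5, 0/1 + 1/5*4/5) = [2/25, 4/25)
  'f': [0/1 + 1/5*4/5, 0/1 + 1/5*1/1) = [4/25, 1/5)
  emit 'd', narrow to [1/25, 2/25)
Step 3: interval [1/25, 2/25), width = 2/25 - 1/25 = 1/25
  'e': [1/25 + 1/25*0/1, 1/25 + 1/25*1/5) = [1/25, 6/125)
  'd': [1/25 + 1/25*1/5, 1/25 + 1/25*2/5) = [6/125, 7/125)
  'b': [1/25 + 1/25*2/5, 1/25 + 1/25*4/5) = [7/125, 9/125)
  'f': [1/25 + 1/25*4/5, 1/25 + 1/25*1/1) = [9/125, 2/25) <- contains code 19/250
  emit 'f', narrow to [9/125, 2/25)

Answer: edf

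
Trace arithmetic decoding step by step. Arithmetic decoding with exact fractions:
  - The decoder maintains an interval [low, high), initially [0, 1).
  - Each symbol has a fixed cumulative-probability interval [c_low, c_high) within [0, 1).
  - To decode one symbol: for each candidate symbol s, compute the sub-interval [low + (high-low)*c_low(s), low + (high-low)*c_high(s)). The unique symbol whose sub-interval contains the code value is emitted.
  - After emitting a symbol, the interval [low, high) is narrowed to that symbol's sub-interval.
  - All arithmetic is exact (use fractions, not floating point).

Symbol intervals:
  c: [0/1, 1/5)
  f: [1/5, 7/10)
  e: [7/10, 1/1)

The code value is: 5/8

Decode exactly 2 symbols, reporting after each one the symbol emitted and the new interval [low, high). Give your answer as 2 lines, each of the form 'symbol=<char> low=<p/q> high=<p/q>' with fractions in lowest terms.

Step 1: interval [0/1, 1/1), width = 1/1 - 0/1 = 1/1
  'c': [0/1 + 1/1*0/1, 0/1 + 1/1*1/5) = [0/1, 1/5)
  'f': [0/1 + 1/1*1/5, 0/1 + 1/1*7/10) = [1/5, 7/10) <- contains code 5/8
  'e': [0/1 + 1/1*7/10, 0/1 + 1/1*1/1) = [7/10, 1/1)
  emit 'f', narrow to [1/5, 7/10)
Step 2: interval [1/5, 7/10), width = 7/10 - 1/5 = 1/2
  'c': [1/5 + 1/2*0/1, 1/5 + 1/2*1/5) = [1/5, 3/10)
  'f': [1/5 + 1/2*1/5, 1/5 + 1/2*7/10) = [3/10, 11/20)
  'e': [1/5 + 1/2*7/10, 1/5 + 1/2*1/1) = [11/20, 7/10) <- contains code 5/8
  emit 'e', narrow to [11/20, 7/10)

Answer: symbol=f low=1/5 high=7/10
symbol=e low=11/20 high=7/10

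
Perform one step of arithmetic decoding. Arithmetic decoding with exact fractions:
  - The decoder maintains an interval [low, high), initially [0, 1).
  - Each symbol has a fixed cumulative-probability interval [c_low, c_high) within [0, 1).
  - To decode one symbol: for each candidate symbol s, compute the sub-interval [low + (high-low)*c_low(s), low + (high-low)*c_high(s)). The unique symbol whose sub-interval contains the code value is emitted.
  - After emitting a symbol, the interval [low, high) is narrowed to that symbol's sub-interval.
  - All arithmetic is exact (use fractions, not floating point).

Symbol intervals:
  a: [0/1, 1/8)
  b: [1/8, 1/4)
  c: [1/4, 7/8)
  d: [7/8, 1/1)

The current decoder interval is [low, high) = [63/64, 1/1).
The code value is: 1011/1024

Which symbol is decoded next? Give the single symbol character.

Answer: b

Derivation:
Interval width = high − low = 1/1 − 63/64 = 1/64
Scaled code = (code − low) / width = (1011/1024 − 63/64) / 1/64 = 3/16
  a: [0/1, 1/8) 
  b: [1/8, 1/4) ← scaled code falls here ✓
  c: [1/4, 7/8) 
  d: [7/8, 1/1) 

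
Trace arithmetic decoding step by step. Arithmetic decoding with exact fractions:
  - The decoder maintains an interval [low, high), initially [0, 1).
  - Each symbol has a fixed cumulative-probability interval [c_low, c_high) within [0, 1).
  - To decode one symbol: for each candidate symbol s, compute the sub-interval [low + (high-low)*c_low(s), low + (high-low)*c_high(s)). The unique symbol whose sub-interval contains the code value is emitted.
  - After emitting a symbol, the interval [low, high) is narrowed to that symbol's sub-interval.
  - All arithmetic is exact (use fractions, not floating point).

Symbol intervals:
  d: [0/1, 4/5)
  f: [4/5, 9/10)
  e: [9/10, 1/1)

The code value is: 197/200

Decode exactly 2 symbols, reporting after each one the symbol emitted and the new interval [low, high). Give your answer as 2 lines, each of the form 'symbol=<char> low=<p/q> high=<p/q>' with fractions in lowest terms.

Step 1: interval [0/1, 1/1), width = 1/1 - 0/1 = 1/1
  'd': [0/1 + 1/1*0/1, 0/1 + 1/1*4/5) = [0/1, 4/5)
  'f': [0/1 + 1/1*4/5, 0/1 + 1/1*9/10) = [4/5, 9/10)
  'e': [0/1 + 1/1*9/10, 0/1 + 1/1*1/1) = [9/10, 1/1) <- contains code 197/200
  emit 'e', narrow to [9/10, 1/1)
Step 2: interval [9/10, 1/1), width = 1/1 - 9/10 = 1/10
  'd': [9/10 + 1/10*0/1, 9/10 + 1/10*4/5) = [9/10, 49/50)
  'f': [9/10 + 1/10*4/5, 9/10 + 1/10*9/10) = [49/50, 99/100) <- contains code 197/200
  'e': [9/10 + 1/10*9/10, 9/10 + 1/10*1/1) = [99/100, 1/1)
  emit 'f', narrow to [49/50, 99/100)

Answer: symbol=e low=9/10 high=1/1
symbol=f low=49/50 high=99/100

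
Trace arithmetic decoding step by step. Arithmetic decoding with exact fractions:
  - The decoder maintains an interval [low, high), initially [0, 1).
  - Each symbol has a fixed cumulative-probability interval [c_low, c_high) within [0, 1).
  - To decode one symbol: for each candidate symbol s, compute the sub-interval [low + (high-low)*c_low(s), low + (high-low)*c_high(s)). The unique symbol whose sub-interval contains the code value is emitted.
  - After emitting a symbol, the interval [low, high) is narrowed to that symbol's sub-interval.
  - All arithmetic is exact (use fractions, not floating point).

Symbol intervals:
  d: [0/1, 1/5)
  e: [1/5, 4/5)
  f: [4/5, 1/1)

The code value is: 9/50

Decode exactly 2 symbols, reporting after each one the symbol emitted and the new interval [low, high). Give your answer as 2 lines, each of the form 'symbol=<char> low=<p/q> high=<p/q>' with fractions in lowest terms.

Answer: symbol=d low=0/1 high=1/5
symbol=f low=4/25 high=1/5

Derivation:
Step 1: interval [0/1, 1/1), width = 1/1 - 0/1 = 1/1
  'd': [0/1 + 1/1*0/1, 0/1 + 1/1*1/5) = [0/1, 1/5) <- contains code 9/50
  'e': [0/1 + 1/1*1/5, 0/1 + 1/1*4/5) = [1/5, 4/5)
  'f': [0/1 + 1/1*4/5, 0/1 + 1/1*1/1) = [4/5, 1/1)
  emit 'd', narrow to [0/1, 1/5)
Step 2: interval [0/1, 1/5), width = 1/5 - 0/1 = 1/5
  'd': [0/1 + 1/5*0/1, 0/1 + 1/5*1/5) = [0/1, 1/25)
  'e': [0/1 + 1/5*1/5, 0/1 + 1/5*4/5) = [1/25, 4/25)
  'f': [0/1 + 1/5*4/5, 0/1 + 1/5*1/1) = [4/25, 1/5) <- contains code 9/50
  emit 'f', narrow to [4/25, 1/5)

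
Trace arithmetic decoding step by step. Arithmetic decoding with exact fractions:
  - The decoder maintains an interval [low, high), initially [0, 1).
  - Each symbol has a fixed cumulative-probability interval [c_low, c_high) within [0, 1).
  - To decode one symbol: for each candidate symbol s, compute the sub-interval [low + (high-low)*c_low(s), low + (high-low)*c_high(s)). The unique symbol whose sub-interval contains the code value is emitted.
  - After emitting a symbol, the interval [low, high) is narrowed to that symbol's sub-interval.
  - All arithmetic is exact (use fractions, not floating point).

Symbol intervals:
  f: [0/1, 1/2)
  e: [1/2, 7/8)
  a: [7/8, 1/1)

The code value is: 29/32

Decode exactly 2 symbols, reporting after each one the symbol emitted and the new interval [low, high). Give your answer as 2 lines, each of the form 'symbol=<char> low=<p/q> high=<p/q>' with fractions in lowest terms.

Step 1: interval [0/1, 1/1), width = 1/1 - 0/1 = 1/1
  'f': [0/1 + 1/1*0/1, 0/1 + 1/1*1/2) = [0/1, 1/2)
  'e': [0/1 + 1/1*1/2, 0/1 + 1/1*7/8) = [1/2, 7/8)
  'a': [0/1 + 1/1*7/8, 0/1 + 1/1*1/1) = [7/8, 1/1) <- contains code 29/32
  emit 'a', narrow to [7/8, 1/1)
Step 2: interval [7/8, 1/1), width = 1/1 - 7/8 = 1/8
  'f': [7/8 + 1/8*0/1, 7/8 + 1/8*1/2) = [7/8, 15/16) <- contains code 29/32
  'e': [7/8 + 1/8*1/2, 7/8 + 1/8*7/8) = [15/16, 63/64)
  'a': [7/8 + 1/8*7/8, 7/8 + 1/8*1/1) = [63/64, 1/1)
  emit 'f', narrow to [7/8, 15/16)

Answer: symbol=a low=7/8 high=1/1
symbol=f low=7/8 high=15/16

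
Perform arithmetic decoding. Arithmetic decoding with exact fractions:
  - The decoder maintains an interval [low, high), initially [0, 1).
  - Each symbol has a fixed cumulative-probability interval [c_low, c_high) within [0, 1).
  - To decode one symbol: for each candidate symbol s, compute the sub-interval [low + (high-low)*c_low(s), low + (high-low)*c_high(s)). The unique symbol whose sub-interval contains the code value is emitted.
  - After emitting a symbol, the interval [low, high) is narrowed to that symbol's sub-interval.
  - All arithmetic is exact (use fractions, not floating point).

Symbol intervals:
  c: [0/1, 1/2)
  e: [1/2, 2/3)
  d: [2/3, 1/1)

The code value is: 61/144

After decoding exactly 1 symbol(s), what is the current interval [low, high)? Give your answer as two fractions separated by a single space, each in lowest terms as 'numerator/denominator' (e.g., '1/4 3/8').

Step 1: interval [0/1, 1/1), width = 1/1 - 0/1 = 1/1
  'c': [0/1 + 1/1*0/1, 0/1 + 1/1*1/2) = [0/1, 1/2) <- contains code 61/144
  'e': [0/1 + 1/1*1/2, 0/1 + 1/1*2/3) = [1/2, 2/3)
  'd': [0/1 + 1/1*2/3, 0/1 + 1/1*1/1) = [2/3, 1/1)
  emit 'c', narrow to [0/1, 1/2)

Answer: 0/1 1/2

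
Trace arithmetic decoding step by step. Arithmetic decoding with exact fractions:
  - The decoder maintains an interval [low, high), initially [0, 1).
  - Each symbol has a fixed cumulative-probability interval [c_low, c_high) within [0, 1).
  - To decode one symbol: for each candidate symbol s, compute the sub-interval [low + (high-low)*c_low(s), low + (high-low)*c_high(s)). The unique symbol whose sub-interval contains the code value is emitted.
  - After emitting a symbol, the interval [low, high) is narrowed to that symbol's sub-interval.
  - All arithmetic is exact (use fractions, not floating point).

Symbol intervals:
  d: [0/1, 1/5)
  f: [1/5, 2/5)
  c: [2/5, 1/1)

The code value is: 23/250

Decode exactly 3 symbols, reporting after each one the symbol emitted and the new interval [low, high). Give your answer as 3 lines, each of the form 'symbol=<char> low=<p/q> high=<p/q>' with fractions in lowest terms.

Step 1: interval [0/1, 1/1), width = 1/1 - 0/1 = 1/1
  'd': [0/1 + 1/1*0/1, 0/1 + 1/1*1/5) = [0/1, 1/5) <- contains code 23/250
  'f': [0/1 + 1/1*1/5, 0/1 + 1/1*2/5) = [1/5, 2/5)
  'c': [0/1 + 1/1*2/5, 0/1 + 1/1*1/1) = [2/5, 1/1)
  emit 'd', narrow to [0/1, 1/5)
Step 2: interval [0/1, 1/5), width = 1/5 - 0/1 = 1/5
  'd': [0/1 + 1/5*0/1, 0/1 + 1/5*1/5) = [0/1, 1/25)
  'f': [0/1 + 1/5*1/5, 0/1 + 1/5*2/5) = [1/25, 2/25)
  'c': [0/1 + 1/5*2/5, 0/1 + 1/5*1/1) = [2/25, 1/5) <- contains code 23/250
  emit 'c', narrow to [2/25, 1/5)
Step 3: interval [2/25, 1/5), width = 1/5 - 2/25 = 3/25
  'd': [2/25 + 3/25*0/1, 2/25 + 3/25*1/5) = [2/25, 13/125) <- contains code 23/250
  'f': [2/25 + 3/25*1/5, 2/25 + 3/25*2/5) = [13/125, 16/125)
  'c': [2/25 + 3/25*2/5, 2/25 + 3/25*1/1) = [16/125, 1/5)
  emit 'd', narrow to [2/25, 13/125)

Answer: symbol=d low=0/1 high=1/5
symbol=c low=2/25 high=1/5
symbol=d low=2/25 high=13/125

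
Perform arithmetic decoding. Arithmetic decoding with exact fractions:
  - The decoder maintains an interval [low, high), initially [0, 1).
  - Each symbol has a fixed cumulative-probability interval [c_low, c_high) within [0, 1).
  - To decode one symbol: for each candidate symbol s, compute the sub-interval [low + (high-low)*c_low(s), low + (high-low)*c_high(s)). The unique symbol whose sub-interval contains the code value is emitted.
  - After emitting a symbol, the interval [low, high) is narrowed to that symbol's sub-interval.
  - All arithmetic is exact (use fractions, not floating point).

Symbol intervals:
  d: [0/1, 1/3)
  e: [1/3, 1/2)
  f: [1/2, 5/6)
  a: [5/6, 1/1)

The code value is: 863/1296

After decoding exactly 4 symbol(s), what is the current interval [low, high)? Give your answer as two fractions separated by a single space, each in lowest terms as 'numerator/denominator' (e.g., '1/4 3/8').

Answer: 431/648 2/3

Derivation:
Step 1: interval [0/1, 1/1), width = 1/1 - 0/1 = 1/1
  'd': [0/1 + 1/1*0/1, 0/1 + 1/1*1/3) = [0/1, 1/3)
  'e': [0/1 + 1/1*1/3, 0/1 + 1/1*1/2) = [1/3, 1/2)
  'f': [0/1 + 1/1*1/2, 0/1 + 1/1*5/6) = [1/2, 5/6) <- contains code 863/1296
  'a': [0/1 + 1/1*5/6, 0/1 + 1/1*1/1) = [5/6, 1/1)
  emit 'f', narrow to [1/2, 5/6)
Step 2: interval [1/2, 5/6), width = 5/6 - 1/2 = 1/3
  'd': [1/2 + 1/3*0/1, 1/2 + 1/3*1/3) = [1/2, 11/18)
  'e': [1/2 + 1/3*1/3, 1/2 + 1/3*1/2) = [11/18, 2/3) <- contains code 863/1296
  'f': [1/2 + 1/3*1/2, 1/2 + 1/3*5/6) = [2/3, 7/9)
  'a': [1/2 + 1/3*5/6, 1/2 + 1/3*1/1) = [7/9, 5/6)
  emit 'e', narrow to [11/18, 2/3)
Step 3: interval [11/18, 2/3), width = 2/3 - 11/18 = 1/18
  'd': [11/18 + 1/18*0/1, 11/18 + 1/18*1/3) = [11/18, 17/27)
  'e': [11/18 + 1/18*1/3, 11/18 + 1/18*1/2) = [17/27, 23/36)
  'f': [11/18 + 1/18*1/2, 11/18 + 1/18*5/6) = [23/36, 71/108)
  'a': [11/18 + 1/18*5/6, 11/18 + 1/18*1/1) = [71/108, 2/3) <- contains code 863/1296
  emit 'a', narrow to [71/108, 2/3)
Step 4: interval [71/108, 2/3), width = 2/3 - 71/108 = 1/108
  'd': [71/108 + 1/108*0/1, 71/108 + 1/108*1/3) = [71/108, 107/162)
  'e': [71/108 + 1/108*1/3, 71/108 + 1/108*1/2) = [107/162, 143/216)
  'f': [71/108 + 1/108*1/2, 71/108 + 1/108*5/6) = [143/216, 431/648)
  'a': [71/108 + 1/108*5/6, 71/108 + 1/108*1/1) = [431/648, 2/3) <- contains code 863/1296
  emit 'a', narrow to [431/648, 2/3)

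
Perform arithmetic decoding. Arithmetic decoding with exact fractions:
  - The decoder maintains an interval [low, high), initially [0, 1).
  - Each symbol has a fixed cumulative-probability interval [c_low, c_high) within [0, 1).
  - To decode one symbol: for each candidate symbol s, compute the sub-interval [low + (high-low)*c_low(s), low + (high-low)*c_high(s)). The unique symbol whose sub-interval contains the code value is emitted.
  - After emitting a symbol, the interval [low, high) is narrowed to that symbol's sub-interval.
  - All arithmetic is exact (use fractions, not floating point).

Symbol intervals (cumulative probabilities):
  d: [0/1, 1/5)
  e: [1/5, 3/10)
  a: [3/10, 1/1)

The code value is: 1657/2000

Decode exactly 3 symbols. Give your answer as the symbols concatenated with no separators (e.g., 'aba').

Step 1: interval [0/1, 1/1), width = 1/1 - 0/1 = 1/1
  'd': [0/1 + 1/1*0/1, 0/1 + 1/1*1/5) = [0/1, 1/5)
  'e': [0/1 + 1/1*1/5, 0/1 + 1/1*3/10) = [1/5, 3/10)
  'a': [0/1 + 1/1*3/10, 0/1 + 1/1*1/1) = [3/10, 1/1) <- contains code 1657/2000
  emit 'a', narrow to [3/10, 1/1)
Step 2: interval [3/10, 1/1), width = 1/1 - 3/10 = 7/10
  'd': [3/10 + 7/10*0/1, 3/10 + 7/10*1/5) = [3/10, 11/25)
  'e': [3/10 + 7/10*1/5, 3/10 + 7/10*3/10) = [11/25, 51/100)
  'a': [3/10 + 7/10*3/10, 3/10 + 7/10*1/1) = [51/100, 1/1) <- contains code 1657/2000
  emit 'a', narrow to [51/100, 1/1)
Step 3: interval [51/100, 1/1), width = 1/1 - 51/100 = 49/100
  'd': [51/100 + 49/100*0/1, 51/100 + 49/100*1/5) = [51/100, 76/125)
  'e': [51/100 + 49/100*1/5, 51/100 + 49/100*3/10) = [76/125, 657/1000)
  'a': [51/100 + 49/100*3/10, 51/100 + 49/100*1/1) = [657/1000, 1/1) <- contains code 1657/2000
  emit 'a', narrow to [657/1000, 1/1)

Answer: aaa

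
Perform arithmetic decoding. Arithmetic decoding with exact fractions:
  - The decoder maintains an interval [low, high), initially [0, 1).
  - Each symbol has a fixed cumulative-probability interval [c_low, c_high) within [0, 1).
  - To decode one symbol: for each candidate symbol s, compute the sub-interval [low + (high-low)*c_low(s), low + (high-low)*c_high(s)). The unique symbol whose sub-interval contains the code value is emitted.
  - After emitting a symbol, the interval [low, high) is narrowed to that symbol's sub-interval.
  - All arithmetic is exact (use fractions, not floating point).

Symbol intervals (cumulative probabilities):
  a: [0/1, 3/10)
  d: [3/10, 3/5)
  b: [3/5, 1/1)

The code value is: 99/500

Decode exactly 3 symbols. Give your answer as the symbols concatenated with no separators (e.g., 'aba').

Answer: aba

Derivation:
Step 1: interval [0/1, 1/1), width = 1/1 - 0/1 = 1/1
  'a': [0/1 + 1/1*0/1, 0/1 + 1/1*3/10) = [0/1, 3/10) <- contains code 99/500
  'd': [0/1 + 1/1*3/10, 0/1 + 1/1*3/5) = [3/10, 3/5)
  'b': [0/1 + 1/1*3/5, 0/1 + 1/1*1/1) = [3/5, 1/1)
  emit 'a', narrow to [0/1, 3/10)
Step 2: interval [0/1, 3/10), width = 3/10 - 0/1 = 3/10
  'a': [0/1 + 3/10*0/1, 0/1 + 3/10*3/10) = [0/1, 9/100)
  'd': [0/1 + 3/10*3/10, 0/1 + 3/10*3/5) = [9/100, 9/50)
  'b': [0/1 + 3/10*3/5, 0/1 + 3/10*1/1) = [9/50, 3/10) <- contains code 99/500
  emit 'b', narrow to [9/50, 3/10)
Step 3: interval [9/50, 3/10), width = 3/10 - 9/50 = 3/25
  'a': [9/50 + 3/25*0/1, 9/50 + 3/25*3/10) = [9/50, 27/125) <- contains code 99/500
  'd': [9/50 + 3/25*3/10, 9/50 + 3/25*3/5) = [27/125, 63/250)
  'b': [9/50 + 3/25*3/5, 9/50 + 3/25*1/1) = [63/250, 3/10)
  emit 'a', narrow to [9/50, 27/125)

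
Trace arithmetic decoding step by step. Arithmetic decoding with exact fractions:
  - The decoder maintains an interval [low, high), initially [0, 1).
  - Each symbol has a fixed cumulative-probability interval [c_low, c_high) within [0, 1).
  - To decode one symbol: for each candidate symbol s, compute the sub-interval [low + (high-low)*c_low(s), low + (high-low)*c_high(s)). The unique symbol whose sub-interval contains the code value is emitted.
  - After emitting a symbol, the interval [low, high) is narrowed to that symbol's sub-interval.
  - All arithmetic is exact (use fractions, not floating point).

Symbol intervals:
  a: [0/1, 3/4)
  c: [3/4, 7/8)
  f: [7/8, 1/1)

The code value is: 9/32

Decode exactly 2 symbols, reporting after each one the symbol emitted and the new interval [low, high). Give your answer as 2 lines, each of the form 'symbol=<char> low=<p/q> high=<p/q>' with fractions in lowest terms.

Answer: symbol=a low=0/1 high=3/4
symbol=a low=0/1 high=9/16

Derivation:
Step 1: interval [0/1, 1/1), width = 1/1 - 0/1 = 1/1
  'a': [0/1 + 1/1*0/1, 0/1 + 1/1*3/4) = [0/1, 3/4) <- contains code 9/32
  'c': [0/1 + 1/1*3/4, 0/1 + 1/1*7/8) = [3/4, 7/8)
  'f': [0/1 + 1/1*7/8, 0/1 + 1/1*1/1) = [7/8, 1/1)
  emit 'a', narrow to [0/1, 3/4)
Step 2: interval [0/1, 3/4), width = 3/4 - 0/1 = 3/4
  'a': [0/1 + 3/4*0/1, 0/1 + 3/4*3/4) = [0/1, 9/16) <- contains code 9/32
  'c': [0/1 + 3/4*3/4, 0/1 + 3/4*7/8) = [9/16, 21/32)
  'f': [0/1 + 3/4*7/8, 0/1 + 3/4*1/1) = [21/32, 3/4)
  emit 'a', narrow to [0/1, 9/16)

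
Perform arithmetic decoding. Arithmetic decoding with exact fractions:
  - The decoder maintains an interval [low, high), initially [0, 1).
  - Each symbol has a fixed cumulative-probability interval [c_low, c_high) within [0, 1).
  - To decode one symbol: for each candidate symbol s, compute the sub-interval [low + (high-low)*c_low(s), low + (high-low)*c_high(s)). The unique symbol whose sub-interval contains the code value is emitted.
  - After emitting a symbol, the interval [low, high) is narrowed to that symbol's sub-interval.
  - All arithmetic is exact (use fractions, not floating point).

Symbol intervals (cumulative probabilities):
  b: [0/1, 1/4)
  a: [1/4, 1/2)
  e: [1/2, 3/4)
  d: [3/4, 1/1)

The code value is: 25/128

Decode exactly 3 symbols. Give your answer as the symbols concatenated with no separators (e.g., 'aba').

Answer: bdb

Derivation:
Step 1: interval [0/1, 1/1), width = 1/1 - 0/1 = 1/1
  'b': [0/1 + 1/1*0/1, 0/1 + 1/1*1/4) = [0/1, 1/4) <- contains code 25/128
  'a': [0/1 + 1/1*1/4, 0/1 + 1/1*1/2) = [1/4, 1/2)
  'e': [0/1 + 1/1*1/2, 0/1 + 1/1*3/4) = [1/2, 3/4)
  'd': [0/1 + 1/1*3/4, 0/1 + 1/1*1/1) = [3/4, 1/1)
  emit 'b', narrow to [0/1, 1/4)
Step 2: interval [0/1, 1/4), width = 1/4 - 0/1 = 1/4
  'b': [0/1 + 1/4*0/1, 0/1 + 1/4*1/4) = [0/1, 1/16)
  'a': [0/1 + 1/4*1/4, 0/1 + 1/4*1/2) = [1/16, 1/8)
  'e': [0/1 + 1/4*1/2, 0/1 + 1/4*3/4) = [1/8, 3/16)
  'd': [0/1 + 1/4*3/4, 0/1 + 1/4*1/1) = [3/16, 1/4) <- contains code 25/128
  emit 'd', narrow to [3/16, 1/4)
Step 3: interval [3/16, 1/4), width = 1/4 - 3/16 = 1/16
  'b': [3/16 + 1/16*0/1, 3/16 + 1/16*1/4) = [3/16, 13/64) <- contains code 25/128
  'a': [3/16 + 1/16*1/4, 3/16 + 1/16*1/2) = [13/64, 7/32)
  'e': [3/16 + 1/16*1/2, 3/16 + 1/16*3/4) = [7/32, 15/64)
  'd': [3/16 + 1/16*3/4, 3/16 + 1/16*1/1) = [15/64, 1/4)
  emit 'b', narrow to [3/16, 13/64)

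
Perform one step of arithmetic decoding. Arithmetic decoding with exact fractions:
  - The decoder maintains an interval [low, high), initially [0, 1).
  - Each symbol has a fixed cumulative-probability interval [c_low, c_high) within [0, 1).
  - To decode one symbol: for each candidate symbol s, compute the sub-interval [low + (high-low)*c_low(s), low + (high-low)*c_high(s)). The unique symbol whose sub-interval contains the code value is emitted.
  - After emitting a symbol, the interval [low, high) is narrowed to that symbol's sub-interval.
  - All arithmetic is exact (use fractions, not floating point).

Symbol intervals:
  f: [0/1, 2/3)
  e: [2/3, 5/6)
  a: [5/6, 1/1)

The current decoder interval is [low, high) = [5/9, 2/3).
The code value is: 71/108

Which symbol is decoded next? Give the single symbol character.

Answer: a

Derivation:
Interval width = high − low = 2/3 − 5/9 = 1/9
Scaled code = (code − low) / width = (71/108 − 5/9) / 1/9 = 11/12
  f: [0/1, 2/3) 
  e: [2/3, 5/6) 
  a: [5/6, 1/1) ← scaled code falls here ✓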